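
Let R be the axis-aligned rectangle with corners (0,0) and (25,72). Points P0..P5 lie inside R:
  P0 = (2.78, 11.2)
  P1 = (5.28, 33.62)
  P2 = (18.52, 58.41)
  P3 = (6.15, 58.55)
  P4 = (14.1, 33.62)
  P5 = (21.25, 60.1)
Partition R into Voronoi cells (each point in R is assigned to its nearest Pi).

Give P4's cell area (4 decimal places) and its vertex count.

1. box [0,25]×[0,72]: [(0, 0) (25, 0) (25, 72) (0, 72)]
2. ⊥bis P4·P0 via (8.44,22.41): [(0, 26.6714) (25, 14.0488) (25, 72) (0, 72)]  |A|=1290.998
3. ⊥bis P4·P1 via (9.69,33.62): [(9.69, 21.7789) (25, 14.0488) (25, 72) (9.69, 72)]  |A|=828.0596
4. ⊥bis P4·P2 via (16.31,46.015): [(9.69, 47.1953) (9.69, 21.7789) (25, 14.0488) (25, 44.4656)]  |A|=427.404
5. ⊥bis P4·P3 via (10.125,46.085): [(12.2022, 46.7474) (9.69, 45.9463) (9.69, 21.7789) (25, 14.0488) (25, 44.4656)]  |A|=425.835
6. ⊥bis P4·P5 via (17.675,46.86): [(12.2022, 46.7474) (9.69, 45.9463) (9.69, 21.7789) (25, 14.0488) (25, 44.4656)]  |A|=425.835
7. canonical 5-gon: [(12.2022, 46.7474) (9.69, 45.9463) (9.69, 21.7789) (25, 14.0488) (25, 44.4656)]
8. shoelace: 425.835

Area of P4's cell: 425.8350 (5 vertices)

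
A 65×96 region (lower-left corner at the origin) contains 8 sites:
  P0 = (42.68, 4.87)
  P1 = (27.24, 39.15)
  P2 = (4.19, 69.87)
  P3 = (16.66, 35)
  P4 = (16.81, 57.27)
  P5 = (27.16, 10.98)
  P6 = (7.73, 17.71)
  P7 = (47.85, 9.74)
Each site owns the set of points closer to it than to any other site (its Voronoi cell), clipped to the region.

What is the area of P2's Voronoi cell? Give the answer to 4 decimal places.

1. box [0,65]×[0,96]: [(0, 0) (65, 0) (65, 96) (0, 96)]
2. ⊥bis P2·P0 via (23.435,37.37): [(0, 23.4929) (65, 61.9829) (65, 96) (0, 96)]  |A|=3462.0381
3. ⊥bis P2·P1 via (15.715,54.51): [(0, 42.7186) (65, 91.4898) (65, 96) (0, 96)]  |A|=1878.2261
4. ⊥bis P2·P3 via (10.425,52.435): [(0, 48.7069) (15.2484, 54.1599) (65, 91.4898) (65, 96) (0, 96)]  |A|=1832.5704
5. ⊥bis P2·P4 via (10.5,63.57): [(0, 53.0533) (42.8786, 96) (0, 96)]  |A|=920.7466
6. ⊥bis P2·P5 via (15.675,40.425): [(0, 53.0533) (42.8786, 96) (0, 96)]  |A|=920.7466
7. ⊥bis P2·P6 via (5.96,43.79): [(0, 53.0533) (42.8786, 96) (0, 96)]  |A|=920.7466
8. ⊥bis P2·P7 via (26.02,39.805): [(0, 53.0533) (42.8786, 96) (0, 96)]  |A|=920.7466
9. canonical 3-gon: [(0, 53.0533) (42.8786, 96) (0, 96)]
10. shoelace: 920.7466

Area of P2's cell: 920.7466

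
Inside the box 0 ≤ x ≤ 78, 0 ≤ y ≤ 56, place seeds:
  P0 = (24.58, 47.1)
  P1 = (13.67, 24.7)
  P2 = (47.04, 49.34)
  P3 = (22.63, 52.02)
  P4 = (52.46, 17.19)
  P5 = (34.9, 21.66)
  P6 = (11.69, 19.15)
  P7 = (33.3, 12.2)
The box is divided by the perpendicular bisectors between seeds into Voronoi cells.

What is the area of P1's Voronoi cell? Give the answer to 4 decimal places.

1. box [0,78]×[0,56]: [(0, 0) (78, 0) (78, 56) (0, 56)]
2. ⊥bis P1·P0 via (19.125,35.9): [(0, 45.2149) (0, 0) (78, 0) (78, 7.2247)]  |A|=2045.1452
3. ⊥bis P1·P2 via (30.355,37.02): [(37.9533, 26.7296) (0, 45.2149) (0, 0) (57.6901, 0)]  |A|=1629.0444
4. ⊥bis P1·P3 via (18.15,38.36): [(37.9533, 26.7296) (5.6719, 42.4524) (0, 44.3126) (0, 0) (57.6901, 0)]  |A|=1626.4854
5. ⊥bis P1·P4 via (33.065,20.945): [(34.5097, 28.4068) (5.6719, 42.4524) (0, 44.3126) (0, 0) (29.0099, 0)]  |A|=1189.6565
6. ⊥bis P1·P5 via (24.285,23.18): [(25.6513, 32.7214) (5.6719, 42.4524) (0, 44.3126) (0, 0) (20.9658, 0)]  |A|=920.3649
7. ⊥bis P1·P6 via (12.68,21.925): [(23.55, 18.0471) (25.6513, 32.7214) (5.6719, 42.4524) (0, 44.3126) (0, 26.4487)]  |A|=419.7466
8. ⊥bis P1·P7 via (23.485,18.45): [(23.2879, 18.1405) (23.6433, 18.6986) (25.6513, 32.7214) (5.6719, 42.4524) (0, 44.3126) (0, 26.4487)]  |A|=419.6569
9. canonical 6-gon: [(23.2879, 18.1405) (23.6433, 18.6986) (25.6513, 32.7214) (5.6719, 42.4524) (0, 44.3126) (0, 26.4487)]
10. shoelace: 419.6569

Area of P1's cell: 419.6569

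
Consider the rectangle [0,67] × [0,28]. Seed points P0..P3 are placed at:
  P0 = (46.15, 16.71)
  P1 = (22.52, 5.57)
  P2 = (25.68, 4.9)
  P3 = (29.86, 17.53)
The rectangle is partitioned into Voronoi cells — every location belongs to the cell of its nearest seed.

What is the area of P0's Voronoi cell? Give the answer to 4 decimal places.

1. box [0,67]×[0,28]: [(0, 0) (67, 0) (67, 28) (0, 28)]
2. ⊥bis P0·P1 via (34.335,11.14): [(39.5868, 0) (67, 0) (67, 28) (26.3866, 28)]  |A|=952.3725
3. ⊥bis P0·P2 via (35.915,10.805): [(28.1387, 24.2834) (42.1489, 0) (67, 0) (67, 28) (26.3866, 28)]  |A|=921.2645
4. ⊥bis P0·P3 via (38.005,17.12): [(37.5449, 7.9799) (42.1489, 0) (67, 0) (67, 28) (38.5527, 28)]  |A|=796.2852
5. canonical 5-gon: [(37.5449, 7.9799) (42.1489, 0) (67, 0) (67, 28) (38.5527, 28)]
6. shoelace: 796.2852

Area of P0's cell: 796.2852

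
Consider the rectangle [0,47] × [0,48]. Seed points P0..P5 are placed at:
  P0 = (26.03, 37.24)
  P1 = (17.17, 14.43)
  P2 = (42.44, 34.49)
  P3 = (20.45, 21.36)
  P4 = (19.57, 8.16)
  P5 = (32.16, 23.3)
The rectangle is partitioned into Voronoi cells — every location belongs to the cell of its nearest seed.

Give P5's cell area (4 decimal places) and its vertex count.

1. box [0,47]×[0,48]: [(0, 0) (47, 0) (47, 48) (0, 48)]
2. ⊥bis P5·P0 via (29.095,30.27): [(0, 17.4757) (0, 0) (47, 0) (47, 38.1436)]  |A|=1307.0533
3. ⊥bis P5·P1 via (24.665,18.865): [(20.2245, 26.3693) (35.8279, 0) (47, 0) (47, 38.1436)]  |A|=657.9559
4. ⊥bis P5·P2 via (37.3,28.895): [(33.6317, 32.265) (20.2245, 26.3693) (35.8279, 0) (47, 0) (47, 19.9838)]  |A|=536.5735
5. ⊥bis P5·P3 via (26.305,22.33): [(33.6317, 32.265) (25.2684, 28.5873) (27.74, 13.6684) (35.8279, 0) (47, 0) (47, 19.9838)]  |A|=496.2083
6. ⊥bis P5·P4 via (25.865,15.73): [(33.6317, 32.265) (25.2684, 28.5873) (27.6434, 14.2511) (44.781, 0) (47, 0) (47, 19.9838)]  |A|=430.7163
7. canonical 6-gon: [(33.6317, 32.265) (25.2684, 28.5873) (27.6434, 14.2511) (44.781, 0) (47, 0) (47, 19.9838)]
8. shoelace: 430.7163

Area of P5's cell: 430.7163 (6 vertices)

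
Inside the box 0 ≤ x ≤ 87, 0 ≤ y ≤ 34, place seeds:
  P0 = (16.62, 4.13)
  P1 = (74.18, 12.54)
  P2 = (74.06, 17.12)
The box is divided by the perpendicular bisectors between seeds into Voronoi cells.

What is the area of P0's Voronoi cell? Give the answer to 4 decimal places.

1. box [0,87]×[0,34]: [(0, 0) (87, 0) (87, 34) (0, 34)]
2. ⊥bis P0·P1 via (45.4,8.335): [(0, 0) (46.6178, 0) (41.6501, 34) (0, 34)]  |A|=1500.555
3. ⊥bis P0·P2 via (45.34,10.625): [(0, 0) (46.6178, 0) (44.5642, 14.0556) (40.0538, 34) (0, 34)]  |A|=1484.6358
4. canonical 5-gon: [(0, 0) (46.6178, 0) (44.5642, 14.0556) (40.0538, 34) (0, 34)]
5. shoelace: 1484.6358

Area of P0's cell: 1484.6358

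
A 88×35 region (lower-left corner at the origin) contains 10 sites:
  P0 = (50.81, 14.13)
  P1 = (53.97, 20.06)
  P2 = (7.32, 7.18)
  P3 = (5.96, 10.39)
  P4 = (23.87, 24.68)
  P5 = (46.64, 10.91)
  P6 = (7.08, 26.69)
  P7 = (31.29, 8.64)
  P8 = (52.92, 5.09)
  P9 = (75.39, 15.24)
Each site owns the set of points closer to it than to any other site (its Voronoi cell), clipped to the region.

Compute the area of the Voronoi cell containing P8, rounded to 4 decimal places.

Area of P8's cell: 206.1629

1. box [0,88]×[0,35]: [(0, 0) (88, 0) (88, 35) (0, 35)]
2. ⊥bis P8·P0 via (51.865,9.61): [(10.6923, 0) (88, 0) (88, 18.0442)]  |A|=697.4765
3. ⊥bis P8·P1 via (53.445,12.575): [(61.9979, 11.9751) (10.6923, 0) (88, 0) (88, 10.1513)]  |A|=594.861
4. ⊥bis P8·P2 via (30.12,6.135): [(61.9979, 11.9751) (30.0459, 4.5173) (29.8388, 0) (88, 0) (88, 10.1513)]  |A|=551.6162
5. ⊥bis P8·P3 via (29.44,7.74): [(61.9979, 11.9751) (30.0459, 4.5173) (29.8388, 0) (88, 0) (88, 10.1513)]  |A|=551.6162
6. ⊥bis P8·P4 via (38.395,14.885): [(61.9979, 11.9751) (31.6571, 4.8933) (29.9469, 2.3572) (29.8388, 0) (88, 0) (88, 10.1513)]  |A|=549.8947
7. ⊥bis P8·P5 via (49.78,8): [(61.9979, 11.9751) (51.1084, 9.4334) (42.366, 0) (88, 0) (88, 10.1513)]  |A|=445.4656
8. ⊥bis P8·P6 via (30,15.89): [(61.9979, 11.9751) (51.1084, 9.4334) (42.366, 0) (88, 0) (88, 10.1513)]  |A|=445.4656
9. ⊥bis P8·P7 via (42.105,6.865): [(61.9979, 11.9751) (51.1084, 9.4334) (42.366, 0) (88, 0) (88, 10.1513)]  |A|=445.4656
10. ⊥bis P8·P9 via (64.155,10.165): [(63.3812, 11.8781) (61.9979, 11.9751) (51.1084, 9.4334) (42.366, 0) (68.7467, 0)]  |A|=206.1629
11. canonical 5-gon: [(63.3812, 11.8781) (61.9979, 11.9751) (51.1084, 9.4334) (42.366, 0) (68.7467, 0)]
12. shoelace: 206.1629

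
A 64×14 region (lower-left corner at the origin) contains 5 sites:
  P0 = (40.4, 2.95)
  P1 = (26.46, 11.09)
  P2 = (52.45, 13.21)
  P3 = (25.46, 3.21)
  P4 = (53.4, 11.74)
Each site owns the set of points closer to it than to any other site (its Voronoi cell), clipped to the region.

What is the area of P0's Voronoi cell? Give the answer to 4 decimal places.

Area of P0's cell: 177.9712

1. box [0,64]×[0,14]: [(0, 0) (64, 0) (64, 14) (0, 14)]
2. ⊥bis P0·P1 via (33.43,7.02): [(29.3308, 0) (64, 0) (64, 14) (37.5058, 14)]  |A|=428.1435
3. ⊥bis P0·P2 via (46.425,8.08): [(29.3308, 0) (53.3047, 0) (41.3844, 14) (37.5058, 14)]  |A|=194.9675
4. ⊥bis P0·P3 via (32.93,3.08): [(32.9853, 6.2585) (32.8764, 0) (53.3047, 0) (41.3844, 14) (37.5058, 14)]  |A|=183.8725
5. ⊥bis P0·P4 via (46.9,7.345): [(32.9853, 6.2585) (32.8764, 0) (51.8664, 0) (46.3183, 8.2053) (41.3844, 14) (37.5058, 14)]  |A|=177.9712
6. canonical 6-gon: [(32.9853, 6.2585) (32.8764, 0) (51.8664, 0) (46.3183, 8.2053) (41.3844, 14) (37.5058, 14)]
7. shoelace: 177.9712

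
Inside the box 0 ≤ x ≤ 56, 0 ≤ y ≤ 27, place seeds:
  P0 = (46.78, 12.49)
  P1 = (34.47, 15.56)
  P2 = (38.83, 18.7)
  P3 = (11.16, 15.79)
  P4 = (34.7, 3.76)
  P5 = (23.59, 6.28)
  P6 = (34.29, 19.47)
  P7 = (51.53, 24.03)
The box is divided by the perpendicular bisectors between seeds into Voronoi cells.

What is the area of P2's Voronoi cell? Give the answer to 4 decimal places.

Area of P2's cell: 91.4712

1. box [0,56]×[0,27]: [(0, 0) (56, 0) (56, 27) (0, 27)]
2. ⊥bis P2·P0 via (42.805,15.595): [(0, 0) (30.6232, 0) (51.7138, 27) (0, 27)]  |A|=1111.5503
3. ⊥bis P2·P1 via (36.65,17.13): [(40.1777, 12.2316) (51.7138, 27) (29.5418, 27)]  |A|=163.7226
4. ⊥bis P2·P3 via (24.995,17.245): [(40.1777, 12.2316) (51.7138, 27) (29.5418, 27)]  |A|=163.7226
5. ⊥bis P2·P4 via (36.765,11.23): [(40.1777, 12.2316) (51.7138, 27) (29.5418, 27)]  |A|=163.7226
6. ⊥bis P2·P5 via (31.21,12.49): [(40.1777, 12.2316) (51.7138, 27) (29.5418, 27)]  |A|=163.7226
7. ⊥bis P2·P6 via (36.56,19.085): [(36.3088, 17.6038) (40.1777, 12.2316) (51.7138, 27) (37.9024, 27)]  |A|=124.4435
8. ⊥bis P2·P7 via (45.18,21.365): [(36.3088, 17.6038) (40.1777, 12.2316) (45.9252, 19.5894) (42.8151, 27) (37.9024, 27)]  |A|=91.4712
9. canonical 5-gon: [(36.3088, 17.6038) (40.1777, 12.2316) (45.9252, 19.5894) (42.8151, 27) (37.9024, 27)]
10. shoelace: 91.4712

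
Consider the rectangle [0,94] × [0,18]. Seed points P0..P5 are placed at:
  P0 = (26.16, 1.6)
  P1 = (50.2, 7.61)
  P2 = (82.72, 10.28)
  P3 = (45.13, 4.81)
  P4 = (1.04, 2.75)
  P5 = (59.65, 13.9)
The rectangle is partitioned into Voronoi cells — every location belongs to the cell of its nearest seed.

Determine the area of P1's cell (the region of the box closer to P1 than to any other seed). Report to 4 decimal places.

Area of P1's cell: 179.4415

1. box [0,94]×[0,18]: [(0, 0) (94, 0) (94, 18) (0, 18)]
2. ⊥bis P1·P0 via (38.18,4.605): [(39.3313, 0) (94, 0) (94, 18) (34.8313, 18)]  |A|=1024.5375
3. ⊥bis P1·P2 via (66.46,8.945): [(39.3313, 0) (67.1944, 0) (65.7166, 18) (34.8313, 18)]  |A|=528.7362
4. ⊥bis P1·P3 via (47.665,6.21): [(51.0946, 0) (67.1944, 0) (65.7166, 18) (41.1538, 18)]  |A|=365.9636
5. ⊥bis P1·P4 via (25.62,5.18): [(51.0946, 0) (67.1944, 0) (65.7166, 18) (41.1538, 18)]  |A|=365.9636
6. ⊥bis P1·P5 via (54.925,10.755): [(51.0946, 0) (62.0836, 0) (50.1027, 18) (41.1538, 18)]  |A|=179.4415
7. canonical 4-gon: [(51.0946, 0) (62.0836, 0) (50.1027, 18) (41.1538, 18)]
8. shoelace: 179.4415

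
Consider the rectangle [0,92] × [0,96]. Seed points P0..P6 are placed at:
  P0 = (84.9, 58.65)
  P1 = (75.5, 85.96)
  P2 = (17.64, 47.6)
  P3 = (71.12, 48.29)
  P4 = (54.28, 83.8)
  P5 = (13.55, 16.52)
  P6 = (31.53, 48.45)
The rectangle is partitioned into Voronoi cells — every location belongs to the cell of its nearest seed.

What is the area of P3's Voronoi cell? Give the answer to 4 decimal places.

Area of P3's cell: 2226.2240

1. box [0,92]×[0,96]: [(0, 0) (92, 0) (92, 96) (0, 96)]
2. ⊥bis P3·P0 via (78.01,53.47): [(0, 0) (92, 0) (92, 34.8617) (46.0353, 96) (0, 96)]  |A|=7426.899
3. ⊥bis P3·P1 via (73.31,67.125): [(0, 75.649) (0, 0) (92, 0) (92, 34.8617) (67.2108, 67.8342)]  |A|=6094.6824
4. ⊥bis P3·P2 via (44.38,47.945): [(44.0887, 70.5226) (44.9986, 0) (92, 0) (92, 34.8617) (67.2108, 67.8342)]  |A|=2840.3403
5. ⊥bis P3·P4 via (62.7,66.045): [(66.6181, 67.9031) (44.2593, 57.2998) (44.9986, 0) (92, 0) (92, 34.8617) (67.2108, 67.8342)]  |A|=2691.6127
6. ⊥bis P3·P5 via (42.335,32.405): [(66.6181, 67.9031) (44.2593, 57.2998) (44.6343, 28.2386) (60.2177, 0) (92, 0) (92, 34.8617) (67.2108, 67.8342)]  |A|=2476.7299
7. ⊥bis P3·P6 via (51.325,48.37): [(66.6181, 67.9031) (51.3747, 60.6742) (51.1956, 16.3488) (60.2177, 0) (92, 0) (92, 34.8617) (67.2108, 67.8342)]  |A|=2226.224
8. canonical 7-gon: [(66.6181, 67.9031) (51.3747, 60.6742) (51.1956, 16.3488) (60.2177, 0) (92, 0) (92, 34.8617) (67.2108, 67.8342)]
9. shoelace: 2226.224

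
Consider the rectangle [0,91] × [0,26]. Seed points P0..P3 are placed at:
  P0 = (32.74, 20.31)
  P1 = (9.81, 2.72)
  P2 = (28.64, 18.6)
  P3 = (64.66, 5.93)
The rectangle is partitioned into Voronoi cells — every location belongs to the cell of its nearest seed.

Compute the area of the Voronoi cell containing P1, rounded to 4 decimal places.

1. box [0,91]×[0,26]: [(0, 0) (91, 0) (91, 26) (0, 26)]
2. ⊥bis P1·P0 via (21.275,11.515): [(0, 0) (30.1084, 0) (10.1633, 26) (0, 26)]  |A|=523.5316
3. ⊥bis P1·P2 via (19.225,10.66): [(0, 0) (28.215, 0) (6.2882, 26) (0, 26)]  |A|=448.5415
4. ⊥bis P1·P3 via (37.235,4.325): [(0, 0) (28.215, 0) (6.2882, 26) (0, 26)]  |A|=448.5415
5. canonical 4-gon: [(0, 0) (28.215, 0) (6.2882, 26) (0, 26)]
6. shoelace: 448.5415

Area of P1's cell: 448.5415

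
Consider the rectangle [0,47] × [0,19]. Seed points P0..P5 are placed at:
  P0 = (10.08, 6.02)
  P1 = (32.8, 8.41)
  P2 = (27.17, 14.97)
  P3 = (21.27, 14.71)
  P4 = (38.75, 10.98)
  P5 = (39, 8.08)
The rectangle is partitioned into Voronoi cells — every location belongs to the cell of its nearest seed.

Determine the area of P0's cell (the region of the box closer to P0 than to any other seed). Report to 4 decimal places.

1. box [0,47]×[0,19]: [(0, 0) (47, 0) (47, 19) (0, 19)]
2. ⊥bis P0·P1 via (21.44,7.215): [(0, 0) (22.199, 0) (20.2003, 19) (0, 19)]  |A|=402.793
3. ⊥bis P0·P2 via (18.625,10.495): [(0, 0) (22.199, 0) (21.7158, 4.5931) (14.1709, 19) (0, 19)]  |A|=359.361
4. ⊥bis P0·P3 via (15.675,10.365): [(0, 0) (22.199, 0) (21.96, 2.2719) (8.9692, 19) (0, 19)]  |A|=308.8555
5. ⊥bis P0·P4 via (24.415,8.5): [(0, 0) (22.199, 0) (21.96, 2.2719) (8.9692, 19) (0, 19)]  |A|=308.8555
6. ⊥bis P0·P5 via (24.54,7.05): [(0, 0) (22.199, 0) (21.96, 2.2719) (8.9692, 19) (0, 19)]  |A|=308.8555
7. canonical 5-gon: [(0, 0) (22.199, 0) (21.96, 2.2719) (8.9692, 19) (0, 19)]
8. shoelace: 308.8555

Area of P0's cell: 308.8555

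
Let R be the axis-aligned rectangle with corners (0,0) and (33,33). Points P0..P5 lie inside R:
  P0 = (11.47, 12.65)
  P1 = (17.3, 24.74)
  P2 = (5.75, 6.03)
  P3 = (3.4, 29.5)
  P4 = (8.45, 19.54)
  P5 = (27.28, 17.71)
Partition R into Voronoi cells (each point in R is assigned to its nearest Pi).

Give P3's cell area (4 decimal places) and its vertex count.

Area of P3's cell: 97.5974 (4 vertices)

1. box [0,33]×[0,33]: [(0, 0) (33, 0) (33, 33) (0, 33)]
2. ⊥bis P3·P0 via (7.435,21.075): [(0, 17.5141) (32.3342, 33) (0, 33)]  |A|=250.3611
3. ⊥bis P3·P1 via (10.35,27.12): [(0, 17.5141) (8.4457, 21.559) (12.3636, 33) (0, 33)]  |A|=136.1198
4. ⊥bis P3·P2 via (4.575,17.765): [(0, 17.5141) (8.4457, 21.559) (12.3636, 33) (0, 33)]  |A|=136.1198
5. ⊥bis P3·P4 via (5.925,24.52): [(0, 21.5159) (10.2023, 26.6887) (12.3636, 33) (0, 33)]  |A|=97.5974
6. ⊥bis P3·P5 via (15.34,23.605): [(0, 21.5159) (10.2023, 26.6887) (12.3636, 33) (0, 33)]  |A|=97.5974
7. canonical 4-gon: [(0, 21.5159) (10.2023, 26.6887) (12.3636, 33) (0, 33)]
8. shoelace: 97.5974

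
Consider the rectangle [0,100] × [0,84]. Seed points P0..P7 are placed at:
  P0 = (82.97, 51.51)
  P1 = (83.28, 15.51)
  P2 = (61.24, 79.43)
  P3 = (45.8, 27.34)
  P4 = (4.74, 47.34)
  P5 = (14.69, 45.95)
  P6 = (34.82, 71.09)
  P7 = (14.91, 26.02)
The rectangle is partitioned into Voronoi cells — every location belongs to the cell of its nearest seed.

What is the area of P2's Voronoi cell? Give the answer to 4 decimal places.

1. box [0,100]×[0,84]: [(0, 0) (100, 0) (100, 84) (0, 84)]
2. ⊥bis P2·P0 via (72.105,65.47): [(0, 9.351) (95.9134, 84) (0, 84)]  |A|=3579.9201
3. ⊥bis P2·P1 via (72.26,47.47): [(0, 22.5543) (30.4582, 33.0565) (95.9134, 84) (0, 84)]  |A|=3378.8461
4. ⊥bis P2·P3 via (53.52,53.385): [(0, 69.2489) (55.7342, 52.7287) (95.9134, 84) (0, 84)]  |A|=1910.741
5. ⊥bis P2·P4 via (32.99,63.385): [(35.6635, 58.6778) (55.7342, 52.7287) (95.9134, 84) (21.2814, 84)]  |A|=1378.257
6. ⊥bis P2·P5 via (37.965,62.69): [(42.2561, 56.7237) (55.7342, 52.7287) (95.9134, 84) (22.6383, 84)]  |A|=1290.3345
7. ⊥bis P2·P6 via (48.03,75.26): [(55.0814, 52.9222) (55.7342, 52.7287) (95.9134, 84) (45.271, 84)]  |A|=801.0223
8. ⊥bis P2·P7 via (38.075,52.725): [(55.0814, 52.9222) (55.7342, 52.7287) (95.9134, 84) (45.271, 84)]  |A|=801.0223
9. canonical 4-gon: [(55.0814, 52.9222) (55.7342, 52.7287) (95.9134, 84) (45.271, 84)]
10. shoelace: 801.0223

Area of P2's cell: 801.0223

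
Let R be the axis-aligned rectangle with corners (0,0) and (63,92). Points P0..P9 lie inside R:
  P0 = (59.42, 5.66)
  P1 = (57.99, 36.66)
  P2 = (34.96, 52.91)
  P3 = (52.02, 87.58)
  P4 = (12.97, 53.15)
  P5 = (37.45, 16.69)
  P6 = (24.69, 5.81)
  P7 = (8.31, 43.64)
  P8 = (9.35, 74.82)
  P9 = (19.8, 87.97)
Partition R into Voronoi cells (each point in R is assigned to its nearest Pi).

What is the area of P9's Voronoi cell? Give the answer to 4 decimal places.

Area of P9's cell: 438.6134

1. box [0,63]×[0,92]: [(0, 0) (63, 0) (63, 92) (0, 92)]
2. ⊥bis P9·P0 via (39.61,46.815): [(0, 27.7487) (63, 58.0738) (63, 92) (0, 92)]  |A|=3092.5917
3. ⊥bis P9·P1 via (38.895,62.315): [(0, 33.3655) (63, 80.2563) (63, 92) (0, 92)]  |A|=2216.9129
4. ⊥bis P9·P2 via (27.38,70.44): [(0, 58.6008) (63, 85.8421) (63, 92) (0, 92)]  |A|=1246.0458
5. ⊥bis P9·P3 via (35.91,87.775): [(0, 58.6008) (35.7439, 74.0566) (35.9611, 92) (0, 92)]  |A|=919.5417
6. ⊥bis P9·P4 via (16.385,70.56): [(0, 73.7739) (24.1397, 69.0389) (35.7439, 74.0566) (35.9611, 92) (0, 92)]  |A|=736.4045
7. ⊥bis P9·P5 via (28.625,52.33): [(0, 73.7739) (24.1397, 69.0389) (35.7439, 74.0566) (35.9611, 92) (0, 92)]  |A|=736.4045
8. ⊥bis P9·P6 via (22.245,46.89): [(0, 73.7739) (24.1397, 69.0389) (35.7439, 74.0566) (35.9611, 92) (0, 92)]  |A|=736.4045
9. ⊥bis P9·P7 via (14.055,65.805): [(0, 73.7739) (24.1397, 69.0389) (35.7439, 74.0566) (35.9611, 92) (0, 92)]  |A|=736.4045
10. ⊥bis P9·P8 via (14.575,81.395): [(28.015, 70.7146) (35.7439, 74.0566) (35.9611, 92) (1.23, 92)]  |A|=438.6134
11. canonical 4-gon: [(28.015, 70.7146) (35.7439, 74.0566) (35.9611, 92) (1.23, 92)]
12. shoelace: 438.6134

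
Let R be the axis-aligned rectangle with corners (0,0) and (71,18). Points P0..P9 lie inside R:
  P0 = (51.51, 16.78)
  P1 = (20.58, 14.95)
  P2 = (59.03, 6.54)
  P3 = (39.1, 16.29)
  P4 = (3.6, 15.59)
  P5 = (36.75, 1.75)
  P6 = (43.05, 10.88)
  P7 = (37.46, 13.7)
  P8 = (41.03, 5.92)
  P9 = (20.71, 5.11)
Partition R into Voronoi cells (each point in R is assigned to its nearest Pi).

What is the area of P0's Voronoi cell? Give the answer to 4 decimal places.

Area of P0's cell: 92.0488

1. box [0,71]×[0,18]: [(0, 0) (71, 0) (71, 18) (0, 18)]
2. ⊥bis P0·P1 via (36.045,15.865): [(36.9837, 0) (71, 0) (71, 18) (35.9187, 18)]  |A|=621.8789
3. ⊥bis P0·P2 via (55.27,11.66): [(36.9837, 0) (39.3926, 0) (63.9032, 18) (35.9187, 18)]  |A|=273.5406
4. ⊥bis P0·P3 via (45.305,16.535): [(45.7729, 4.6855) (63.9032, 18) (45.2472, 18)]  |A|=124.1975
5. ⊥bis P0·P4 via (27.555,16.185): [(45.7729, 4.6855) (63.9032, 18) (45.2472, 18)]  |A|=124.1975
6. ⊥bis P0·P5 via (44.13,9.265): [(45.651, 7.7713) (47.501, 5.9546) (63.9032, 18) (45.2472, 18)]  |A|=121.454
7. ⊥bis P0·P6 via (47.28,13.83): [(45.2997, 16.6696) (50.9869, 8.5146) (63.9032, 18) (45.2472, 18)]  |A|=92.0488
8. ⊥bis P0·P7 via (44.485,15.24): [(45.2997, 16.6696) (50.9869, 8.5146) (63.9032, 18) (45.2472, 18)]  |A|=92.0488
9. ⊥bis P0·P8 via (46.27,11.35): [(45.2997, 16.6696) (50.9869, 8.5146) (63.9032, 18) (45.2472, 18)]  |A|=92.0488
10. ⊥bis P0·P9 via (36.11,10.945): [(45.2997, 16.6696) (50.9869, 8.5146) (63.9032, 18) (45.2472, 18)]  |A|=92.0488
11. canonical 4-gon: [(45.2997, 16.6696) (50.9869, 8.5146) (63.9032, 18) (45.2472, 18)]
12. shoelace: 92.0488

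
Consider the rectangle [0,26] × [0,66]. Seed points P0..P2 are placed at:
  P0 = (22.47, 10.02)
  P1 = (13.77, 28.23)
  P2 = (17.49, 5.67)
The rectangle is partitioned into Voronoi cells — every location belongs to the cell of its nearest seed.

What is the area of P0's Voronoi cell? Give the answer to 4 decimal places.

1. box [0,26]×[0,66]: [(0, 0) (26, 0) (26, 66) (0, 66)]
2. ⊥bis P0·P1 via (18.12,19.125): [(0, 10.468) (0, 0) (26, 0) (26, 22.8897)]  |A|=433.6507
3. ⊥bis P0·P2 via (19.98,7.845): [(12.4805, 16.4307) (26, 0.9531) (26, 22.8897)]  |A|=148.2863
4. canonical 3-gon: [(12.4805, 16.4307) (26, 0.9531) (26, 22.8897)]
5. shoelace: 148.2863

Area of P0's cell: 148.2863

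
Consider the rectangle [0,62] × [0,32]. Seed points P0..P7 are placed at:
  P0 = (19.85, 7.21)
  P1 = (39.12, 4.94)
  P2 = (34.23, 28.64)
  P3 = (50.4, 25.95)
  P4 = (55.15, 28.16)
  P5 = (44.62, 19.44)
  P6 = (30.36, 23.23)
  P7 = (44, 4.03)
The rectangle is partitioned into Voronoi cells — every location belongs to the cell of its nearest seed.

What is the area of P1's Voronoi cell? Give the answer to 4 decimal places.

1. box [0,62]×[0,32]: [(0, 0) (62, 0) (62, 32) (0, 32)]
2. ⊥bis P1·P0 via (29.485,6.075): [(28.7694, 0) (62, 0) (62, 32) (32.539, 32)]  |A|=1003.0668
3. ⊥bis P1·P2 via (36.675,16.79): [(30.5996, 15.5365) (28.7694, 0) (62, 0) (62, 22.0153)]  |A|=603.788
4. ⊥bis P1·P3 via (44.76,15.445): [(40.7058, 17.6217) (30.5996, 15.5365) (28.7694, 0) (62, 0) (62, 6.1891)]  |A|=435.2844
5. ⊥bis P1·P4 via (47.135,16.55): [(40.7058, 17.6217) (30.5996, 15.5365) (28.7694, 0) (62, 0) (62, 6.1891)]  |A|=435.2844
6. ⊥bis P1·P5 via (41.87,12.19): [(32.1851, 15.8636) (30.5996, 15.5365) (28.7694, 0) (62, 0) (62, 4.5545)]  |A|=343.4917
7. ⊥bis P1·P6 via (34.74,14.085): [(35.6832, 14.5367) (30.1708, 11.8966) (28.7694, 0) (62, 0) (62, 4.5545)]  |A|=332.4014
8. ⊥bis P1·P7 via (41.56,4.485): [(42.9224, 11.7908) (35.6832, 14.5367) (30.1708, 11.8966) (28.7694, 0) (40.7237, 0)]  |A|=163.5242
9. canonical 5-gon: [(42.9224, 11.7908) (35.6832, 14.5367) (30.1708, 11.8966) (28.7694, 0) (40.7237, 0)]
10. shoelace: 163.5242

Area of P1's cell: 163.5242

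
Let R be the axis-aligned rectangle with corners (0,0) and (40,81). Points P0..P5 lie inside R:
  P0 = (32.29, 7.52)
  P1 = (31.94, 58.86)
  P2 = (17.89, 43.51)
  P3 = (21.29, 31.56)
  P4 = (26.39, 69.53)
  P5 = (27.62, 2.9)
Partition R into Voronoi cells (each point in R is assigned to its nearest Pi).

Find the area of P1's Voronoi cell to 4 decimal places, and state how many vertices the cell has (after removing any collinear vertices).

1. box [0,40]×[0,81]: [(0, 0) (40, 0) (40, 81) (0, 81)]
2. ⊥bis P1·P0 via (32.115,33.19): [(0, 32.9711) (40, 33.2438) (40, 81) (0, 81)]  |A|=1915.7037
3. ⊥bis P1·P2 via (24.915,51.185): [(0, 73.9899) (40, 37.3776) (40, 81) (0, 81)]  |A|=1012.6502
4. ⊥bis P1·P3 via (26.615,45.21): [(0, 73.9899) (35.0289, 41.9277) (40, 39.9884) (40, 81) (0, 81)]  |A|=1006.1608
5. ⊥bis P1·P4 via (29.165,64.195): [(17.3917, 58.0711) (35.0289, 41.9277) (40, 39.9884) (40, 69.8308)]  |A|=360.3669
6. ⊥bis P1·P5 via (29.78,30.88): [(17.3917, 58.0711) (35.0289, 41.9277) (40, 39.9884) (40, 69.8308)]  |A|=360.3669
7. canonical 4-gon: [(17.3917, 58.0711) (35.0289, 41.9277) (40, 39.9884) (40, 69.8308)]
8. shoelace: 360.3669

Area of P1's cell: 360.3669 (4 vertices)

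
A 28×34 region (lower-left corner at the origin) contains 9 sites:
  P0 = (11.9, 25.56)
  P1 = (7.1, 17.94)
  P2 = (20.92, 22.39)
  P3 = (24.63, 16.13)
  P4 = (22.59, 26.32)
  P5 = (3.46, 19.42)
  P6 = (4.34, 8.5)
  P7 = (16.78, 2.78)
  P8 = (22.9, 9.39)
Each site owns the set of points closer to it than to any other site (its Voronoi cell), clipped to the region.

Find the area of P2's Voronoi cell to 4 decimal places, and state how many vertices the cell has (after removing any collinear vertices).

Area of P2's cell: 69.5034 (4 vertices)

1. box [0,28]×[0,34]: [(0, 0) (28, 0) (28, 34) (0, 34)]
2. ⊥bis P2·P0 via (16.41,23.975): [(7.9842, 0) (28, 0) (28, 34) (19.9332, 34)]  |A|=477.4043
3. ⊥bis P2·P1 via (14.01,20.165): [(14.5173, 18.5895) (20.5031, 0) (28, 0) (28, 34) (19.9332, 34)]  |A|=361.0445
4. ⊥bis P2·P3 via (22.775,19.26): [(14.5173, 18.5895) (15.6593, 15.0429) (28, 22.3566) (28, 34) (19.9332, 34)]  |A|=166.7089
5. ⊥bis P2·P4 via (21.755,24.355): [(17.2207, 26.2818) (14.5173, 18.5895) (15.6593, 15.0429) (27.356, 21.9749)]  |A|=69.5034
6. ⊥bis P2·P5 via (12.19,20.905): [(17.2207, 26.2818) (14.5173, 18.5895) (15.6593, 15.0429) (27.356, 21.9749)]  |A|=69.5034
7. ⊥bis P2·P6 via (12.63,15.445): [(17.2207, 26.2818) (14.5173, 18.5895) (15.6593, 15.0429) (27.356, 21.9749)]  |A|=69.5034
8. ⊥bis P2·P7 via (18.85,12.585): [(17.2207, 26.2818) (14.5173, 18.5895) (15.6593, 15.0429) (27.356, 21.9749)]  |A|=69.5034
9. ⊥bis P2·P8 via (21.91,15.89): [(17.2207, 26.2818) (14.5173, 18.5895) (15.6593, 15.0429) (27.356, 21.9749)]  |A|=69.5034
10. canonical 4-gon: [(17.2207, 26.2818) (14.5173, 18.5895) (15.6593, 15.0429) (27.356, 21.9749)]
11. shoelace: 69.5034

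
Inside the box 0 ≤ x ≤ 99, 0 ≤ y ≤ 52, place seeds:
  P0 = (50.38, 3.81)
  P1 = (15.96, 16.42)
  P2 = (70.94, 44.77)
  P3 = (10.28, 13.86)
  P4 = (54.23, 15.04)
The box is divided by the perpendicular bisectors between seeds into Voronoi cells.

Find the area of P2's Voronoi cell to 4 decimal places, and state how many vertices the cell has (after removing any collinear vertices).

Area of P2's cell: 1578.4882 (4 vertices)

1. box [0,99]×[0,52]: [(0, 0) (99, 0) (99, 52) (0, 52)]
2. ⊥bis P2·P0 via (60.66,24.29): [(99, 5.0451) (99, 52) (5.4556, 52)]  |A|=2196.1822
3. ⊥bis P2·P1 via (43.45,30.595): [(41.8265, 33.7435) (99, 5.0451) (99, 52) (32.4127, 52)]  |A|=1950.1122
4. ⊥bis P2·P3 via (40.61,29.315): [(41.8265, 33.7435) (99, 5.0451) (99, 52) (32.4127, 52)]  |A|=1950.1122
5. ⊥bis P2·P4 via (62.585,29.905): [(36.1421, 44.7675) (99, 9.4376) (99, 52) (32.4127, 52)]  |A|=1578.4882
6. canonical 4-gon: [(36.1421, 44.7675) (99, 9.4376) (99, 52) (32.4127, 52)]
7. shoelace: 1578.4882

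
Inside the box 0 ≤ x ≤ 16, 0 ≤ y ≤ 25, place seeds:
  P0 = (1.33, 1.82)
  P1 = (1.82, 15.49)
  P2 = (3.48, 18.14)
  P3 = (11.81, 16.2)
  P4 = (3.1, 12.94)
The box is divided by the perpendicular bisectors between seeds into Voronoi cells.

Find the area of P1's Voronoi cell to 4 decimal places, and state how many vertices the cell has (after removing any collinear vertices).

Area of P1's cell: 13.3790 (3 vertices)

1. box [0,16]×[0,25]: [(0, 0) (16, 0) (16, 25) (0, 25)]
2. ⊥bis P1·P0 via (1.575,8.655): [(0, 8.7115) (16, 8.1379) (16, 25) (0, 25)]  |A|=265.2049
3. ⊥bis P1·P2 via (2.65,16.815): [(0, 18.475) (0, 8.7115) (16, 8.1379) (16, 8.4524)]  |A|=80.6237
4. ⊥bis P1·P3 via (6.815,15.845): [(6.9369, 14.1296) (0, 18.475) (0, 8.7115) (7.3407, 8.4483)]  |A|=54.6636
5. ⊥bis P1·P4 via (2.46,14.215): [(4.8697, 15.4246) (0, 18.475) (0, 12.9802)]  |A|=13.379
6. canonical 3-gon: [(4.8697, 15.4246) (0, 18.475) (0, 12.9802)]
7. shoelace: 13.379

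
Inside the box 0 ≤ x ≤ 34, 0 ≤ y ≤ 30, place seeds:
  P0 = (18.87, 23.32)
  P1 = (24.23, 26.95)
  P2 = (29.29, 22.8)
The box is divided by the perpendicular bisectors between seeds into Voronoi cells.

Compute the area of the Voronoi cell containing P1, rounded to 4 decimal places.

Area of P1's cell: 53.9253

1. box [0,34]×[0,30]: [(0, 0) (34, 0) (34, 30) (0, 30)]
2. ⊥bis P1·P0 via (21.55,25.135): [(34, 6.7515) (34, 30) (18.2552, 30)]  |A|=183.0209
3. ⊥bis P1·P2 via (26.76,24.875): [(24.0028, 21.5132) (30.9633, 30) (18.2552, 30)]  |A|=53.9253
4. canonical 3-gon: [(24.0028, 21.5132) (30.9633, 30) (18.2552, 30)]
5. shoelace: 53.9253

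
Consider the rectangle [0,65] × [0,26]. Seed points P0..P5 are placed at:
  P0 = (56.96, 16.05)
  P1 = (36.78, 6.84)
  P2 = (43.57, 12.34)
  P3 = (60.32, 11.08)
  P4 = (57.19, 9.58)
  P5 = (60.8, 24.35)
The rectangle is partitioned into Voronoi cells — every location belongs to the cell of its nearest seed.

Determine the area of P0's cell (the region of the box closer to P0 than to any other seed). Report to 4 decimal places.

Area of P0's cell: 114.8920

1. box [0,65]×[0,26]: [(0, 0) (65, 0) (65, 26) (0, 26)]
2. ⊥bis P0·P1 via (46.87,11.445): [(52.0934, 0) (65, 0) (65, 26) (40.2272, 26)]  |A|=489.8319
3. ⊥bis P0·P2 via (50.265,14.195): [(54.198, 0) (65, 0) (65, 26) (46.9942, 26)]  |A|=374.5014
4. ⊥bis P0·P3 via (58.64,13.565): [(51.7333, 8.8957) (65, 17.8647) (65, 26) (46.9942, 26)]  |A|=207.953
5. ⊥bis P0·P4 via (57.075,12.815): [(50.7101, 12.5887) (57.5559, 12.8321) (65, 17.8647) (65, 26) (46.9942, 26)]  |A|=195.1874
6. ⊥bis P0·P5 via (58.88,20.2): [(47.0898, 25.6547) (50.7101, 12.5887) (57.5559, 12.8321) (64.5643, 17.5702)]  |A|=114.892
7. canonical 4-gon: [(47.0898, 25.6547) (50.7101, 12.5887) (57.5559, 12.8321) (64.5643, 17.5702)]
8. shoelace: 114.892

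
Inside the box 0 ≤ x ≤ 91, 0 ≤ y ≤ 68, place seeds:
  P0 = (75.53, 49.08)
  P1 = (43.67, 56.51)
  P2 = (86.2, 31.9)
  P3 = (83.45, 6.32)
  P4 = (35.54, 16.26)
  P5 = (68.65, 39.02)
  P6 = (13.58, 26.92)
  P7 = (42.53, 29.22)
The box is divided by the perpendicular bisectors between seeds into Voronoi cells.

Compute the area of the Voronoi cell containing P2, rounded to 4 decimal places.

1. box [0,91]×[0,68]: [(0, 0) (91, 0) (91, 68) (0, 68)]
2. ⊥bis P2·P0 via (80.865,40.49): [(15.6712, 0) (91, 0) (91, 46.7846)]  |A|=1762.113
3. ⊥bis P2·P1 via (64.935,44.205): [(52.6427, 22.9619) (39.3558, 0) (91, 0) (91, 46.7846)]  |A|=1490.1908
4. ⊥bis P2·P3 via (84.825,19.11): [(52.6427, 22.9619) (52.4291, 22.5928) (91, 18.4462) (91, 46.7846)]  |A|=551.0553
5. ⊥bis P2·P4 via (60.87,24.08): [(59.8359, 27.4295) (61.6347, 21.6031) (91, 18.4462) (91, 46.7846)]  |A|=524.2771
6. ⊥bis P2·P5 via (77.425,35.46): [(78.9943, 39.3282) (71.3783, 20.5556) (91, 18.4462) (91, 46.7846)]  |A|=362.3186
7. ⊥bis P2·P6 via (49.89,29.41): [(78.9943, 39.3282) (71.3783, 20.5556) (91, 18.4462) (91, 46.7846)]  |A|=362.3186
8. ⊥bis P2·P7 via (64.365,30.56): [(78.9943, 39.3282) (71.3783, 20.5556) (91, 18.4462) (91, 46.7846)]  |A|=362.3186
9. canonical 4-gon: [(78.9943, 39.3282) (71.3783, 20.5556) (91, 18.4462) (91, 46.7846)]
10. shoelace: 362.3186

Area of P2's cell: 362.3186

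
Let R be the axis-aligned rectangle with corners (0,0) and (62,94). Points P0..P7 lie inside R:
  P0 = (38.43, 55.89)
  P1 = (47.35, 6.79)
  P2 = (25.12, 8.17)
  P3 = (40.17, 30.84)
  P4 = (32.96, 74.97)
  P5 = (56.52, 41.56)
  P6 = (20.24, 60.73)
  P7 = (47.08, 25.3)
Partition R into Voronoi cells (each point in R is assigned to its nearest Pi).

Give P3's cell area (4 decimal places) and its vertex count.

1. box [0,62]×[0,94]: [(0, 0) (62, 0) (62, 94) (0, 94)]
2. ⊥bis P3·P0 via (39.3,43.365): [(0, 40.6352) (0, 0) (62, 0) (62, 44.9418)]  |A|=2652.8853
3. ⊥bis P3·P1 via (43.76,18.815): [(0, 40.6352) (0, 5.7507) (62, 24.2605) (62, 44.9418)]  |A|=1722.54
4. ⊥bis P3·P2 via (32.645,19.505): [(0.739, 40.6865) (36.8098, 16.7401) (62, 24.2605) (62, 44.9418)]  |A|=1070.7192
5. ⊥bis P3·P4 via (36.565,52.905): [(0.739, 40.6865) (36.8098, 16.7401) (62, 24.2605) (62, 44.9418)]  |A|=1070.7192
6. ⊥bis P3·P5 via (48.345,36.2): [(43.4579, 43.6538) (0.739, 40.6865) (36.8098, 16.7401) (57.1271, 22.8057)]  |A|=818.2428
7. ⊥bis P3·P6 via (30.205,45.785): [(43.4579, 43.6538) (25.0959, 42.3784) (11.6726, 33.428) (36.8098, 16.7401) (57.1271, 22.8057)]  |A|=720.5965
8. ⊥bis P3·P7 via (43.625,28.07): [(49.1539, 34.9662) (43.4579, 43.6538) (25.0959, 42.3784) (11.6726, 33.428) (35.3294, 17.7229)]  |A|=553.3233
9. canonical 5-gon: [(49.1539, 34.9662) (43.4579, 43.6538) (25.0959, 42.3784) (11.6726, 33.428) (35.3294, 17.7229)]
10. shoelace: 553.3233

Area of P3's cell: 553.3233 (5 vertices)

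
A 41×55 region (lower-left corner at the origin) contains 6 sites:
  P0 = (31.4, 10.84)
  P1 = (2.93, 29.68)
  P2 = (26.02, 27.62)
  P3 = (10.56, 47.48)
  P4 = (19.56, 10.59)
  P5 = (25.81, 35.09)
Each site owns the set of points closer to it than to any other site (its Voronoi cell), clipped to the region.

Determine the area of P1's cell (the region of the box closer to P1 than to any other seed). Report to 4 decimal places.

Area of P1's cell: 311.7926

1. box [0,41]×[0,55]: [(0, 0) (41, 0) (41, 55) (0, 55)]
2. ⊥bis P1·P0 via (17.165,20.26): [(0, 0) (3.758, 0) (40.1542, 55) (0, 55)]  |A|=1207.5835
3. ⊥bis P1·P2 via (14.475,28.65): [(0, 0) (3.758, 0) (13.1907, 14.2542) (16.8258, 55) (0, 55)]  |A|=732.3179
4. ⊥bis P1·P3 via (6.745,38.58): [(0, 41.4713) (0, 0) (3.758, 0) (13.1907, 14.2542) (15.0436, 35.0228)]  |A|=462.4911
5. ⊥bis P1·P4 via (11.245,20.135): [(0, 41.4713) (0, 10.3391) (13.9235, 22.4683) (15.0436, 35.0228)]  |A|=314.7777
6. ⊥bis P1·P5 via (14.37,32.385): [(13.6, 35.6416) (0, 41.4713) (0, 10.3391) (13.9235, 22.4683) (14.6882, 31.0394)]  |A|=311.7926
7. canonical 5-gon: [(13.6, 35.6416) (0, 41.4713) (0, 10.3391) (13.9235, 22.4683) (14.6882, 31.0394)]
8. shoelace: 311.7926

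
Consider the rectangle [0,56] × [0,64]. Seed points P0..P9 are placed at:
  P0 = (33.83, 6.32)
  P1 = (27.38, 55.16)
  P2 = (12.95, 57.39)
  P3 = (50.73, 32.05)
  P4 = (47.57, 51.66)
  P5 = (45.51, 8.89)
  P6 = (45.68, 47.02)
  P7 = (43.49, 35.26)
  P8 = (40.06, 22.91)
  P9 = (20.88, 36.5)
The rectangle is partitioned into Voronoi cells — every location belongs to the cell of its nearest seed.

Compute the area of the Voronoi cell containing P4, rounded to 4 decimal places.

1. box [0,56]×[0,64]: [(0, 0) (56, 0) (56, 64) (0, 64)]
2. ⊥bis P4·P0 via (40.7,28.99): [(0, 41.3239) (56, 24.3534) (56, 64) (0, 64)]  |A|=1745.0353
3. ⊥bis P4·P1 via (37.475,53.41): [(33.614, 31.1374) (56, 24.3534) (56, 64) (39.3108, 64)]  |A|=717.9899
4. ⊥bis P4·P2 via (30.26,54.525): [(33.614, 31.1374) (56, 24.3534) (56, 64) (39.3108, 64)]  |A|=717.9899
5. ⊥bis P4·P3 via (49.15,41.855): [(35.0788, 39.5875) (56, 42.9588) (56, 64) (39.3108, 64)]  |A|=423.8151
6. ⊥bis P4·P5 via (46.54,30.275): [(35.0788, 39.5875) (56, 42.9588) (56, 64) (39.3108, 64)]  |A|=423.8151
7. ⊥bis P4·P6 via (46.625,49.34): [(37.4195, 53.0897) (56, 45.5213) (56, 64) (39.3108, 64)]  |A|=262.7143
8. ⊥bis P4·P7 via (45.53,43.46): [(37.4195, 53.0897) (56, 45.5213) (56, 64) (39.3108, 64)]  |A|=262.7143
9. ⊥bis P4·P8 via (43.815,37.285): [(37.4195, 53.0897) (56, 45.5213) (56, 64) (39.3108, 64)]  |A|=262.7143
10. ⊥bis P4·P9 via (34.225,44.08): [(37.4195, 53.0897) (56, 45.5213) (56, 64) (39.3108, 64)]  |A|=262.7143
11. canonical 4-gon: [(37.4195, 53.0897) (56, 45.5213) (56, 64) (39.3108, 64)]
12. shoelace: 262.7143

Area of P4's cell: 262.7143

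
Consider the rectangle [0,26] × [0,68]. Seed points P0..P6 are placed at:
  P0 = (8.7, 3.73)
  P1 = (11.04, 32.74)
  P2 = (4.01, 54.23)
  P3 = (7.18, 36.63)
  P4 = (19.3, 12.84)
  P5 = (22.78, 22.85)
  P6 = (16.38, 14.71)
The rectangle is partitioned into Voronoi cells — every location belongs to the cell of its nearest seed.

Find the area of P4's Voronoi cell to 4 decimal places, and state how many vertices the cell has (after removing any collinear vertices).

Area of P4's cell: 148.0188 (5 vertices)

1. box [0,26]×[0,68]: [(0, 0) (26, 0) (26, 68) (0, 68)]
2. ⊥bis P4·P0 via (14,8.285): [(0, 24.5748) (21.1204, 0) (26, 0) (26, 68) (0, 68)]  |A|=1508.4852
3. ⊥bis P4·P1 via (15.17,22.79): [(5.1193, 18.6182) (21.1204, 0) (26, 0) (26, 27.2853)]  |A|=330.2924
4. ⊥bis P4·P2 via (11.655,33.535): [(5.1193, 18.6182) (21.1204, 0) (26, 0) (26, 27.2853)]  |A|=330.2924
5. ⊥bis P4·P3 via (13.24,24.735): [(5.1193, 18.6182) (21.1204, 0) (26, 0) (26, 27.2853)]  |A|=330.2924
6. ⊥bis P4·P5 via (21.04,17.845): [(11.3622, 21.2095) (5.1193, 18.6182) (21.1204, 0) (26, 0) (26, 16.1206)]  |A|=248.5799
7. ⊥bis P4·P6 via (17.84,13.775): [(20.5546, 18.0138) (14.1857, 8.0689) (21.1204, 0) (26, 0) (26, 16.1206)]  |A|=148.0188
8. canonical 5-gon: [(20.5546, 18.0138) (14.1857, 8.0689) (21.1204, 0) (26, 0) (26, 16.1206)]
9. shoelace: 148.0188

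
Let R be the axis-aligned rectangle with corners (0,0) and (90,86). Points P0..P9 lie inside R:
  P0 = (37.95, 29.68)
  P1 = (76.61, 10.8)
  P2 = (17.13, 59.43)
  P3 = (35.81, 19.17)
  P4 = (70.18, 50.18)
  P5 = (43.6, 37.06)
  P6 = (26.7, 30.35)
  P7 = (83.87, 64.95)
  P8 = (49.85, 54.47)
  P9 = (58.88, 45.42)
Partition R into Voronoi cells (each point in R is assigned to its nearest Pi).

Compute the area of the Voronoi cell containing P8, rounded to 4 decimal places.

Area of P8's cell: 978.9893

1. box [0,90]×[0,86]: [(0, 0) (90, 0) (90, 86) (0, 86)]
2. ⊥bis P8·P0 via (43.9,42.075): [(0, 63.1484) (90, 19.9455) (90, 86) (0, 86)]  |A|=4000.7732
3. ⊥bis P8·P1 via (63.23,32.635): [(0, 63.1484) (63.3773, 32.7253) (90, 49.0391) (90, 86) (0, 86)]  |A|=3613.4989
4. ⊥bis P8·P2 via (33.49,56.95): [(32.0942, 47.7422) (63.3773, 32.7253) (90, 49.0391) (90, 86) (37.8937, 86)]  |A|=2521.9326
5. ⊥bis P8·P3 via (42.83,36.82): [(32.0942, 47.7422) (63.3773, 32.7253) (90, 49.0391) (90, 86) (37.8937, 86)]  |A|=2521.9326
6. ⊥bis P8·P4 via (60.015,52.325): [(32.0942, 47.7422) (56.5688, 35.9936) (67.121, 86) (37.8937, 86)]  |A|=1233.0181
7. ⊥bis P8·P5 via (46.725,45.765): [(32.565, 50.8483) (57.7923, 41.7919) (67.121, 86) (37.8937, 86)]  |A|=1113.5629
8. ⊥bis P8·P6 via (38.275,42.41): [(32.565, 50.8483) (57.7923, 41.7919) (67.121, 86) (37.8937, 86)]  |A|=1113.5629
9. ⊥bis P8·P7 via (66.86,59.71): [(32.565, 50.8483) (57.7923, 41.7919) (63.7225, 69.8948) (58.7613, 86) (37.8937, 86)]  |A|=1046.2448
10. ⊥bis P8·P9 via (54.365,49.945): [(32.565, 50.8483) (49.2627, 44.854) (60.8857, 56.4513) (63.7225, 69.8948) (58.7613, 86) (37.8937, 86)]  |A|=978.9893
11. canonical 6-gon: [(32.565, 50.8483) (49.2627, 44.854) (60.8857, 56.4513) (63.7225, 69.8948) (58.7613, 86) (37.8937, 86)]
12. shoelace: 978.9893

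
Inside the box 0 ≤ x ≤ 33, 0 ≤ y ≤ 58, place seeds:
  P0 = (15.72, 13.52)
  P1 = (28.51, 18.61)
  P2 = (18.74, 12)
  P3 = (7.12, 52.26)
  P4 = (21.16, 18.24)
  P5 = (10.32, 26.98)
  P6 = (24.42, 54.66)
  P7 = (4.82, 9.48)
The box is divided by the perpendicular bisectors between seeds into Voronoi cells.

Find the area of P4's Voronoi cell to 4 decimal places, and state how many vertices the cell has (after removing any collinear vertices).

Area of P4's cell: 115.0942 (4 vertices)

1. box [0,33]×[0,58]: [(0, 0) (33, 0) (33, 58) (0, 58)]
2. ⊥bis P4·P0 via (18.44,15.88): [(0, 37.1329) (32.2182, 0) (33, 0) (33, 58) (0, 58)]  |A|=1315.822
3. ⊥bis P4·P1 via (24.835,18.425): [(0, 37.1329) (25.3649, 7.8988) (22.8428, 58) (0, 58)]  |A|=836.872
4. ⊥bis P4·P2 via (19.95,15.12): [(0, 37.1329) (18.668, 15.6172) (25.102, 13.122) (22.8428, 58) (0, 58)]  |A|=820.3973
5. ⊥bis P4·P3 via (14.14,35.25): [(4.9311, 31.4495) (18.668, 15.6172) (25.102, 13.122) (23.7876, 39.2315)]  |A|=285.0749
6. ⊥bis P4·P5 via (15.74,22.61): [(14.2279, 20.7346) (18.668, 15.6172) (25.102, 13.122) (24.1022, 32.9815)]  |A|=115.0942
7. ⊥bis P4·P6 via (22.79,36.45): [(14.2279, 20.7346) (18.668, 15.6172) (25.102, 13.122) (24.1022, 32.9815)]  |A|=115.0942
8. ⊥bis P4·P7 via (12.99,13.86): [(14.2279, 20.7346) (18.668, 15.6172) (25.102, 13.122) (24.1022, 32.9815)]  |A|=115.0942
9. canonical 4-gon: [(14.2279, 20.7346) (18.668, 15.6172) (25.102, 13.122) (24.1022, 32.9815)]
10. shoelace: 115.0942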